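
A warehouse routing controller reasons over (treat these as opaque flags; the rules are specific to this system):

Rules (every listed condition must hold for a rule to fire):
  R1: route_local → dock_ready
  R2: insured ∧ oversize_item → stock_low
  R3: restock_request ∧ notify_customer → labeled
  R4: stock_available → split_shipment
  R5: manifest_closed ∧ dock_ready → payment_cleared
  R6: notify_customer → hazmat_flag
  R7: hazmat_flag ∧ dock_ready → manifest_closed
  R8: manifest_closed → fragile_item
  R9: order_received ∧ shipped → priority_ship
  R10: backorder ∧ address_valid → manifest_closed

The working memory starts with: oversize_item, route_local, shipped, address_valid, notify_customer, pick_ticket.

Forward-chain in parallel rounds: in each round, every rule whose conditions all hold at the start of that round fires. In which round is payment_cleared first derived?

3

[1] R1 [route_local → dock_ready]; R6 [notify_customer → hazmat_flag]. ⇒ new: dock_ready, hazmat_flag.
[2] R7 [hazmat_flag ∧ dock_ready → manifest_closed]. ⇒ new: manifest_closed.
[3] R5 [manifest_closed ∧ dock_ready → payment_cleared]; R8 [manifest_closed → fragile_item]. ⇒ new: payment_cleared, fragile_item.
payment_cleared first appears in round 3.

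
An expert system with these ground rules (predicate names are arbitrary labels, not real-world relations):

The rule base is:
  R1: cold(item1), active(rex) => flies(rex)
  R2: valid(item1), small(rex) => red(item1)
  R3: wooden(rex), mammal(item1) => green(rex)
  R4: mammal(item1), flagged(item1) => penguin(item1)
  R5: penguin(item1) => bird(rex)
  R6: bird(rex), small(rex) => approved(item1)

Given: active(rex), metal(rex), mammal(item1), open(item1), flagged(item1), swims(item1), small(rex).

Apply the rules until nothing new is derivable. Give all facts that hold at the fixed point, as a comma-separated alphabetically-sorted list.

active(rex), approved(item1), bird(rex), flagged(item1), mammal(item1), metal(rex), open(item1), penguin(item1), small(rex), swims(item1)

Round 1 — R4, derive penguin(item1).
Round 2 — R5, derive bird(rex).
Round 3 — R6, derive approved(item1).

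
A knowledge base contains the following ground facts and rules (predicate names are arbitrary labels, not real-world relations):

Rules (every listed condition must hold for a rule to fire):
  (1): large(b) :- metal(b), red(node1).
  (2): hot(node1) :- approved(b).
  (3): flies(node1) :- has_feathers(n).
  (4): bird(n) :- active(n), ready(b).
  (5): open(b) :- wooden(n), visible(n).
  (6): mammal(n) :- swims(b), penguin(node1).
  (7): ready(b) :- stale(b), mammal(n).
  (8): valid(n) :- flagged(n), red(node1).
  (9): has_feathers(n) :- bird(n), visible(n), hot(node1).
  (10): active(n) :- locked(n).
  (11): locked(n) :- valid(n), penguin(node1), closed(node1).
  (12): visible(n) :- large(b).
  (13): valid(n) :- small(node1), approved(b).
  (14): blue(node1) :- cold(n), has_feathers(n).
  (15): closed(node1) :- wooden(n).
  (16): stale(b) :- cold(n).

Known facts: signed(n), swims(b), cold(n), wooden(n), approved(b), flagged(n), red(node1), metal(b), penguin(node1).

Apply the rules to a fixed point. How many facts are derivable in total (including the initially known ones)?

[1] (1) [large(b) :- metal(b), red(node1).]; (2) [hot(node1) :- approved(b).]; (6) [mammal(n) :- swims(b), penguin(node1).]; (8) [valid(n) :- flagged(n), red(node1).]; (15) [closed(node1) :- wooden(n).]; (16) [stale(b) :- cold(n).]. ⇒ new: large(b), hot(node1), mammal(n), valid(n), closed(node1), stale(b).
[2] (7) [ready(b) :- stale(b), mammal(n).]; (11) [locked(n) :- valid(n), penguin(node1), closed(node1).]; (12) [visible(n) :- large(b).]. ⇒ new: ready(b), locked(n), visible(n).
[3] (5) [open(b) :- wooden(n), visible(n).]; (10) [active(n) :- locked(n).]. ⇒ new: open(b), active(n).
[4] (4) [bird(n) :- active(n), ready(b).]. ⇒ new: bird(n).
[5] (9) [has_feathers(n) :- bird(n), visible(n), hot(node1).]. ⇒ new: has_feathers(n).
[6] (3) [flies(node1) :- has_feathers(n).]; (14) [blue(node1) :- cold(n), has_feathers(n).]. ⇒ new: flies(node1), blue(node1).
Closure: {active(n), approved(b), bird(n), blue(node1), closed(node1), cold(n), flagged(n), flies(node1), has_feathers(n), hot(node1), large(b), locked(n), mammal(n), metal(b), open(b), penguin(node1), ready(b), red(node1), signed(n), stale(b), swims(b), valid(n), visible(n), wooden(n)} — 24 facts.

24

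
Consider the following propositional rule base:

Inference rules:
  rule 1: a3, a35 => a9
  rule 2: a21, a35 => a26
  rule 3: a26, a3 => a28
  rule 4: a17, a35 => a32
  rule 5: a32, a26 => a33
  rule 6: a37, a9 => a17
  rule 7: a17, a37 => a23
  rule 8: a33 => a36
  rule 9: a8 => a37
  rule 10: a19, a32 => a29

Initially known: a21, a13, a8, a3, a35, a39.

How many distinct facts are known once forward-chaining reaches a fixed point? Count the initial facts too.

15

[1] rule 1 [a3, a35 => a9]; rule 2 [a21, a35 => a26]; rule 9 [a8 => a37]. ⇒ new: a9, a26, a37.
[2] rule 3 [a26, a3 => a28]; rule 6 [a37, a9 => a17]. ⇒ new: a28, a17.
[3] rule 4 [a17, a35 => a32]; rule 7 [a17, a37 => a23]. ⇒ new: a32, a23.
[4] rule 5 [a32, a26 => a33]. ⇒ new: a33.
[5] rule 8 [a33 => a36]. ⇒ new: a36.
Closure: {a13, a17, a21, a23, a26, a28, a3, a32, a33, a35, a36, a37, a39, a8, a9} — 15 facts.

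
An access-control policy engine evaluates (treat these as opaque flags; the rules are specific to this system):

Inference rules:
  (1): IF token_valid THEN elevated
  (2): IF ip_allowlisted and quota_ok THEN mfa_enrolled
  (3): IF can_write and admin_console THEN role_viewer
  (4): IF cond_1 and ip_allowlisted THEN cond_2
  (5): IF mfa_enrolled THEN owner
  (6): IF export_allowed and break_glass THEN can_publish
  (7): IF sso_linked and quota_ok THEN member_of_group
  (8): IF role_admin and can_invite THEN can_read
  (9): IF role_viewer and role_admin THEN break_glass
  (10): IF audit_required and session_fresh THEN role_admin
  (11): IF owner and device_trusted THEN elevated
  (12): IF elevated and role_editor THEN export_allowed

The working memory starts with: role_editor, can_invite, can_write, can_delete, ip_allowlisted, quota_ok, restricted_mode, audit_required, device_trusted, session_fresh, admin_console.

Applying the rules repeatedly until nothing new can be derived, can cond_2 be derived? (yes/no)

Round 1: (2) [IF ip_allowlisted and quota_ok THEN mfa_enrolled]; (3) [IF can_write and admin_console THEN role_viewer]; (10) [IF audit_required and session_fresh THEN role_admin]. Adds mfa_enrolled, role_viewer, role_admin.
Round 2: (5) [IF mfa_enrolled THEN owner]; (8) [IF role_admin and can_invite THEN can_read]; (9) [IF role_viewer and role_admin THEN break_glass]. Adds owner, can_read, break_glass.
Round 3: (11) [IF owner and device_trusted THEN elevated]. Adds elevated.
Round 4: (12) [IF elevated and role_editor THEN export_allowed]. Adds export_allowed.
Round 5: (6) [IF export_allowed and break_glass THEN can_publish]. Adds can_publish.
Fixed point reached. cond_2 is concluded only by (4); (4) needs cond_1 (never derived).

no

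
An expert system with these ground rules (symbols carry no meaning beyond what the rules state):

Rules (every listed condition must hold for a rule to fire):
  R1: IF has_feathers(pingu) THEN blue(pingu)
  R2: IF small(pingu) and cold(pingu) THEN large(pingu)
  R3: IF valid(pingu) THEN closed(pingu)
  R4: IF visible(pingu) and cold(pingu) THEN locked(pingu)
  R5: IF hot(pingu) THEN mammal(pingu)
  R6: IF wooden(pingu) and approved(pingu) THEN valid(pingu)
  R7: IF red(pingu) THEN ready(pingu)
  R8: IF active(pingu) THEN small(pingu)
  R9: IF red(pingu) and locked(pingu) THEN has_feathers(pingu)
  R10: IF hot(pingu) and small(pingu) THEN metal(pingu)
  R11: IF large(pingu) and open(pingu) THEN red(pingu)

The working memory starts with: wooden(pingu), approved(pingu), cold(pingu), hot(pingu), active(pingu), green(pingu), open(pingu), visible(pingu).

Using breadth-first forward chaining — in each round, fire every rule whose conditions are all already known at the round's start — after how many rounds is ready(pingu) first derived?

Round 1: R4 [IF visible(pingu) and cold(pingu) THEN locked(pingu)]; R5 [IF hot(pingu) THEN mammal(pingu)]; R6 [IF wooden(pingu) and approved(pingu) THEN valid(pingu)]; R8 [IF active(pingu) THEN small(pingu)]. Adds locked(pingu), mammal(pingu), valid(pingu), small(pingu).
Round 2: R2 [IF small(pingu) and cold(pingu) THEN large(pingu)]; R3 [IF valid(pingu) THEN closed(pingu)]; R10 [IF hot(pingu) and small(pingu) THEN metal(pingu)]. Adds large(pingu), closed(pingu), metal(pingu).
Round 3: R11 [IF large(pingu) and open(pingu) THEN red(pingu)]. Adds red(pingu).
Round 4: R7 [IF red(pingu) THEN ready(pingu)]; R9 [IF red(pingu) and locked(pingu) THEN has_feathers(pingu)]. Adds ready(pingu), has_feathers(pingu).
ready(pingu) first appears in round 4.

4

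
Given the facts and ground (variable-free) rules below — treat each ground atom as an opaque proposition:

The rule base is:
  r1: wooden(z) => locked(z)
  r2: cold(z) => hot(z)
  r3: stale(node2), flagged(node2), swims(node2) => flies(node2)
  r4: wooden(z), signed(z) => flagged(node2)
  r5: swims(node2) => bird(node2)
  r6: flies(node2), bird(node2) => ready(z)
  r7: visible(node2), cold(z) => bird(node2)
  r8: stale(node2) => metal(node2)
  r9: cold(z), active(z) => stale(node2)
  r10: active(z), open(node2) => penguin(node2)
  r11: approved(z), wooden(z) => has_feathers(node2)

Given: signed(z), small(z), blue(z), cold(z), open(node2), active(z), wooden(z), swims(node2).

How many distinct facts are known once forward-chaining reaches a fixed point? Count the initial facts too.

Round 1 fires r1, r2, r4, r5, r9, r10, giving locked(z), hot(z), flagged(node2), bird(node2), stale(node2), penguin(node2).
Round 2 fires r3, r8, giving flies(node2), metal(node2).
Round 3 fires r6, giving ready(z).
Closure: {active(z), bird(node2), blue(z), cold(z), flagged(node2), flies(node2), hot(z), locked(z), metal(node2), open(node2), penguin(node2), ready(z), signed(z), small(z), stale(node2), swims(node2), wooden(z)} — 17 facts.

17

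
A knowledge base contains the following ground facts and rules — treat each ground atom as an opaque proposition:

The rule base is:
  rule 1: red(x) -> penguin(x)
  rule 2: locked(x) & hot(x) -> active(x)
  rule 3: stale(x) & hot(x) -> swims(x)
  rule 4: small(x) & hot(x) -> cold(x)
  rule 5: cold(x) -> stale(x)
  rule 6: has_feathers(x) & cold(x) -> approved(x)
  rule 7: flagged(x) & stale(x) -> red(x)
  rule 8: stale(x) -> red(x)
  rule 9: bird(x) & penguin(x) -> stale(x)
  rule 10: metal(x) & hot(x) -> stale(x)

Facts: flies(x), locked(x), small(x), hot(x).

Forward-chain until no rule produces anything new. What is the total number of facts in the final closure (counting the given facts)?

10

Round 1: rule 2 [locked(x) & hot(x) -> active(x)]; rule 4 [small(x) & hot(x) -> cold(x)]. Adds active(x), cold(x).
Round 2: rule 5 [cold(x) -> stale(x)]. Adds stale(x).
Round 3: rule 3 [stale(x) & hot(x) -> swims(x)]; rule 8 [stale(x) -> red(x)]. Adds swims(x), red(x).
Round 4: rule 1 [red(x) -> penguin(x)]. Adds penguin(x).
Closure: {active(x), cold(x), flies(x), hot(x), locked(x), penguin(x), red(x), small(x), stale(x), swims(x)} — 10 facts.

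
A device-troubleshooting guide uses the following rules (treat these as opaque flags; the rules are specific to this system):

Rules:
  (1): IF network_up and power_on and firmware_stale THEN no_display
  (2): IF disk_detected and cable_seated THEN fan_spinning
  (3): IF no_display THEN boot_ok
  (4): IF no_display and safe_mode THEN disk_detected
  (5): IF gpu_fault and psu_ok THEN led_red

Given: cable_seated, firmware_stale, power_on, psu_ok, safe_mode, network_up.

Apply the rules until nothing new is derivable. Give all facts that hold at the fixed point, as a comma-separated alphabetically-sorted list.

Round 1: (1) [IF network_up and power_on and firmware_stale THEN no_display]. Adds no_display.
Round 2: (3) [IF no_display THEN boot_ok]; (4) [IF no_display and safe_mode THEN disk_detected]. Adds boot_ok, disk_detected.
Round 3: (2) [IF disk_detected and cable_seated THEN fan_spinning]. Adds fan_spinning.

boot_ok, cable_seated, disk_detected, fan_spinning, firmware_stale, network_up, no_display, power_on, psu_ok, safe_mode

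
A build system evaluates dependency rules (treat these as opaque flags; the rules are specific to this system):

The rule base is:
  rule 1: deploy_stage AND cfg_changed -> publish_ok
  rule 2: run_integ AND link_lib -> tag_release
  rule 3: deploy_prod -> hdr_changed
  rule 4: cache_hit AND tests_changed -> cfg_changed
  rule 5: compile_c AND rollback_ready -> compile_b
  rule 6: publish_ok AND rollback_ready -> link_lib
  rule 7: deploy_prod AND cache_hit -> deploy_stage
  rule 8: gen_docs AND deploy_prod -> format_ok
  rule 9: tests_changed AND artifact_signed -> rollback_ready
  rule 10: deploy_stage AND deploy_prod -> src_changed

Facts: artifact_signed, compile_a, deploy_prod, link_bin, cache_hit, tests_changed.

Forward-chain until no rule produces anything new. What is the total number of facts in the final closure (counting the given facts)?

13

Round 1 fires rule 3, rule 4, rule 7, rule 9, giving hdr_changed, cfg_changed, deploy_stage, rollback_ready.
Round 2 fires rule 1, rule 10, giving publish_ok, src_changed.
Round 3 fires rule 6, giving link_lib.
Closure: {artifact_signed, cache_hit, cfg_changed, compile_a, deploy_prod, deploy_stage, hdr_changed, link_bin, link_lib, publish_ok, rollback_ready, src_changed, tests_changed} — 13 facts.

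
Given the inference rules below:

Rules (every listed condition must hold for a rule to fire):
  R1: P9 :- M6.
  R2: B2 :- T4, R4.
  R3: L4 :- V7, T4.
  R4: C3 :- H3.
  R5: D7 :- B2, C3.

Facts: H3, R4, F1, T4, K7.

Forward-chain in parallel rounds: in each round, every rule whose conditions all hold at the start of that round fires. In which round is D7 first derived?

Round 1: R2 [B2 :- T4, R4.]; R4 [C3 :- H3.]. New: B2, C3.
Round 2: R5 [D7 :- B2, C3.]. New: D7.
D7 first appears in round 2.

2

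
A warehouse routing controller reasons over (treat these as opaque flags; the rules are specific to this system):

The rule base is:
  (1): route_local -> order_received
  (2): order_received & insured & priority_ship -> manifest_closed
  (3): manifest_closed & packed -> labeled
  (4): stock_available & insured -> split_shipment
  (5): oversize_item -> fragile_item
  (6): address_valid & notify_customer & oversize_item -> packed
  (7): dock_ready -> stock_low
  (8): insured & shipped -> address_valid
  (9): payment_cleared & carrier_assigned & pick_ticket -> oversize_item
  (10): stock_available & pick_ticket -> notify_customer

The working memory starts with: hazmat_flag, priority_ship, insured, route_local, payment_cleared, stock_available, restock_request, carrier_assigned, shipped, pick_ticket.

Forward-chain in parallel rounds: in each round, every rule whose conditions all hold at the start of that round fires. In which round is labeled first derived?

Round 1: (1) [route_local -> order_received]; (4) [stock_available & insured -> split_shipment]; (8) [insured & shipped -> address_valid]; (9) [payment_cleared & carrier_assigned & pick_ticket -> oversize_item]; (10) [stock_available & pick_ticket -> notify_customer]. Adds order_received, split_shipment, address_valid, oversize_item, notify_customer.
Round 2: (2) [order_received & insured & priority_ship -> manifest_closed]; (5) [oversize_item -> fragile_item]; (6) [address_valid & notify_customer & oversize_item -> packed]. Adds manifest_closed, fragile_item, packed.
Round 3: (3) [manifest_closed & packed -> labeled]. Adds labeled.
labeled first appears in round 3.

3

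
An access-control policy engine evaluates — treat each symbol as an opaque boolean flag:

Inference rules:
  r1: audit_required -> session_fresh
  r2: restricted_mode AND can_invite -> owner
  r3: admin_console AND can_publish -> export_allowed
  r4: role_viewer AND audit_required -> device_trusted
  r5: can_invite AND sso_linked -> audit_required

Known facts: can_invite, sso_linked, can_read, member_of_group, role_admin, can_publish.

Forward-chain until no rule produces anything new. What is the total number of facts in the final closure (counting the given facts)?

Round 1: r5 [can_invite AND sso_linked -> audit_required]. New: audit_required.
Round 2: r1 [audit_required -> session_fresh]. New: session_fresh.
Closure: {audit_required, can_invite, can_publish, can_read, member_of_group, role_admin, session_fresh, sso_linked} — 8 facts.

8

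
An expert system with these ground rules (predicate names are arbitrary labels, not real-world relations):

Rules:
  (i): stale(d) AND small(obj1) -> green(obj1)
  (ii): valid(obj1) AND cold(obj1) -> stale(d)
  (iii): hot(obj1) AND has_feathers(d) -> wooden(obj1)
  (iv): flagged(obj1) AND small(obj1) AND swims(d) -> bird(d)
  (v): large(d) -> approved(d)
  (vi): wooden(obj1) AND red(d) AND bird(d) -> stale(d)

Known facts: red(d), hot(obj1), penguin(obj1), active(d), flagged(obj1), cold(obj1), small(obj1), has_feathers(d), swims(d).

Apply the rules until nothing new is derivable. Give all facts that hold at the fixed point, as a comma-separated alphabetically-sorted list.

active(d), bird(d), cold(obj1), flagged(obj1), green(obj1), has_feathers(d), hot(obj1), penguin(obj1), red(d), small(obj1), stale(d), swims(d), wooden(obj1)

Round 1 — (iii), (iv), derive wooden(obj1), bird(d).
Round 2 — (vi), derive stale(d).
Round 3 — (i), derive green(obj1).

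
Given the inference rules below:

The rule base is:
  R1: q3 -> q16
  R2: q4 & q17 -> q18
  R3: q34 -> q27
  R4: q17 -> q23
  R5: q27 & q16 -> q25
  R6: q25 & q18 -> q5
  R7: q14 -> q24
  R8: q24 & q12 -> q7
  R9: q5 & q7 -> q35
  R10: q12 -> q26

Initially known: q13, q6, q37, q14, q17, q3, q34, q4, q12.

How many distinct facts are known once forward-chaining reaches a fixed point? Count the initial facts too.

Round 1 — R1, R2, R3, R4, R7, R10, derive q16, q18, q27, q23, q24, q26.
Round 2 — R5, R8, derive q25, q7.
Round 3 — R6, derive q5.
Round 4 — R9, derive q35.
Closure: {q12, q13, q14, q16, q17, q18, q23, q24, q25, q26, q27, q3, q34, q35, q37, q4, q5, q6, q7} — 19 facts.

19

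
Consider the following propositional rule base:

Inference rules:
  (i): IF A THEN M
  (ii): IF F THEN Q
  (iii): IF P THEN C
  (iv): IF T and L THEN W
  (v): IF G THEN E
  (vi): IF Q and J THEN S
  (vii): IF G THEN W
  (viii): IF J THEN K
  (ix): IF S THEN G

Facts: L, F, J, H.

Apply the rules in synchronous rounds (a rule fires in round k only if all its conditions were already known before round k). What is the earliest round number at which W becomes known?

4

Round 1: (ii) [IF F THEN Q]; (viii) [IF J THEN K]. Adds Q, K.
Round 2: (vi) [IF Q and J THEN S]. Adds S.
Round 3: (ix) [IF S THEN G]. Adds G.
Round 4: (v) [IF G THEN E]; (vii) [IF G THEN W]. Adds E, W.
W first appears in round 4.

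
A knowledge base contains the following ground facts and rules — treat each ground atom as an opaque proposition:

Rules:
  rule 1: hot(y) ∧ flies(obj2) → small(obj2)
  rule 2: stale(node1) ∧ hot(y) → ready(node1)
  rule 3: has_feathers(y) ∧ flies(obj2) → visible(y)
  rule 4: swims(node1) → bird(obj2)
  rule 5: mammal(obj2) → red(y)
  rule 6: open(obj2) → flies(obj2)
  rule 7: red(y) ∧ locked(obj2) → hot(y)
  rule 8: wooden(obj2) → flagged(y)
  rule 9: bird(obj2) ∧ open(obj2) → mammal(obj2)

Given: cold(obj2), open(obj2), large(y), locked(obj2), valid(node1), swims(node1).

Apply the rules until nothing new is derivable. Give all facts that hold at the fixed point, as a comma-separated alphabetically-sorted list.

Round 1: rule 4 [swims(node1) → bird(obj2)]; rule 6 [open(obj2) → flies(obj2)]. New: bird(obj2), flies(obj2).
Round 2: rule 9 [bird(obj2) ∧ open(obj2) → mammal(obj2)]. New: mammal(obj2).
Round 3: rule 5 [mammal(obj2) → red(y)]. New: red(y).
Round 4: rule 7 [red(y) ∧ locked(obj2) → hot(y)]. New: hot(y).
Round 5: rule 1 [hot(y) ∧ flies(obj2) → small(obj2)]. New: small(obj2).

bird(obj2), cold(obj2), flies(obj2), hot(y), large(y), locked(obj2), mammal(obj2), open(obj2), red(y), small(obj2), swims(node1), valid(node1)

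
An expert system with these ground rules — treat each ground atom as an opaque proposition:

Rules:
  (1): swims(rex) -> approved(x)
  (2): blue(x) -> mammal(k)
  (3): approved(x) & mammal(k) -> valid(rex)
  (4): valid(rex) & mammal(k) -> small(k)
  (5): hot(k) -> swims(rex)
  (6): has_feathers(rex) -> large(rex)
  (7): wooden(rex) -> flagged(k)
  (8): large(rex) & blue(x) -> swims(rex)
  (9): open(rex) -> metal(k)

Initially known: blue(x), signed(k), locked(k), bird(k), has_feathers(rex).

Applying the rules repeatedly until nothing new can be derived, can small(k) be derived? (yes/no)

yes

Round 1 fires (2), (6), giving mammal(k), large(rex).
Round 2 fires (8), giving swims(rex).
Round 3 fires (1), giving approved(x).
Round 4 fires (3), giving valid(rex).
Round 5 fires (4), giving small(k).
small(k) appears in round 5, so it is derivable.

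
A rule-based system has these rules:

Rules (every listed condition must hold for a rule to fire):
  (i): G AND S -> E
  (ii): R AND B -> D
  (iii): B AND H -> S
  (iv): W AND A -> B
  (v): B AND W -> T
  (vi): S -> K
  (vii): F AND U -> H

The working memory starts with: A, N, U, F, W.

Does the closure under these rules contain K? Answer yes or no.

yes

Round 1: (iv) [W AND A -> B]; (vii) [F AND U -> H]. New: B, H.
Round 2: (iii) [B AND H -> S]; (v) [B AND W -> T]. New: S, T.
Round 3: (vi) [S -> K]. New: K.
K appears in round 3, so it is derivable.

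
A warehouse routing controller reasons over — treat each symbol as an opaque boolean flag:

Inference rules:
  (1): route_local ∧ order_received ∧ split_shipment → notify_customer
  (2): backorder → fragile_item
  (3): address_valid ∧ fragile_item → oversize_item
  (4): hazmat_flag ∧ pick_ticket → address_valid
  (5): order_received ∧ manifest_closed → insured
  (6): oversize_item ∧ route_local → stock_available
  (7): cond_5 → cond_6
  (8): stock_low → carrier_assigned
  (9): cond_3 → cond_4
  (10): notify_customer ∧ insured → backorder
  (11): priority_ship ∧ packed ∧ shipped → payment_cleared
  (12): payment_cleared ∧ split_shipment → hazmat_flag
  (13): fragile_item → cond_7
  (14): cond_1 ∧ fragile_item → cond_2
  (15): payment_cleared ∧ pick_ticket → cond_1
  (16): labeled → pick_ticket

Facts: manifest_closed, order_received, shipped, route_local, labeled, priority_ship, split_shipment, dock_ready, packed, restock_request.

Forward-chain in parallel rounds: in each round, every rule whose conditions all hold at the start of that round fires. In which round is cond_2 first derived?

Round 1: (1) [route_local ∧ order_received ∧ split_shipment → notify_customer]; (5) [order_received ∧ manifest_closed → insured]; (11) [priority_ship ∧ packed ∧ shipped → payment_cleared]; (16) [labeled → pick_ticket]. New: notify_customer, insured, payment_cleared, pick_ticket.
Round 2: (10) [notify_customer ∧ insured → backorder]; (12) [payment_cleared ∧ split_shipment → hazmat_flag]; (15) [payment_cleared ∧ pick_ticket → cond_1]. New: backorder, hazmat_flag, cond_1.
Round 3: (2) [backorder → fragile_item]; (4) [hazmat_flag ∧ pick_ticket → address_valid]. New: fragile_item, address_valid.
Round 4: (3) [address_valid ∧ fragile_item → oversize_item]; (13) [fragile_item → cond_7]; (14) [cond_1 ∧ fragile_item → cond_2]. New: oversize_item, cond_7, cond_2.
cond_2 first appears in round 4.

4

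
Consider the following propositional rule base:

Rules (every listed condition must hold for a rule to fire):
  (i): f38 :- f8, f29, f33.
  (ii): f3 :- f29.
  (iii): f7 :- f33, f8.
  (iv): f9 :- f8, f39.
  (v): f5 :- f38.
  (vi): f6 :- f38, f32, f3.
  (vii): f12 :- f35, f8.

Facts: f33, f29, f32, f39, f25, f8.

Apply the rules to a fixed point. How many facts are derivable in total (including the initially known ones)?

12

[1] (i) [f38 :- f8, f29, f33.]; (ii) [f3 :- f29.]; (iii) [f7 :- f33, f8.]; (iv) [f9 :- f8, f39.]. ⇒ new: f38, f3, f7, f9.
[2] (v) [f5 :- f38.]; (vi) [f6 :- f38, f32, f3.]. ⇒ new: f5, f6.
Closure: {f25, f29, f3, f32, f33, f38, f39, f5, f6, f7, f8, f9} — 12 facts.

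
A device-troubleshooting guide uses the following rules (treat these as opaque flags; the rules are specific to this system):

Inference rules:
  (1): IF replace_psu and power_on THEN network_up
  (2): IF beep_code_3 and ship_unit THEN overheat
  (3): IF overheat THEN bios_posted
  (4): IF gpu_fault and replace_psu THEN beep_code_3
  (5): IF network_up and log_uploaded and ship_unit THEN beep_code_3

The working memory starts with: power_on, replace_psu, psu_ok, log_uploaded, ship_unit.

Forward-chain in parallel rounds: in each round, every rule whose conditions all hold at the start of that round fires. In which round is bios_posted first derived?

4

[1] (1) [IF replace_psu and power_on THEN network_up]. ⇒ new: network_up.
[2] (5) [IF network_up and log_uploaded and ship_unit THEN beep_code_3]. ⇒ new: beep_code_3.
[3] (2) [IF beep_code_3 and ship_unit THEN overheat]. ⇒ new: overheat.
[4] (3) [IF overheat THEN bios_posted]. ⇒ new: bios_posted.
bios_posted first appears in round 4.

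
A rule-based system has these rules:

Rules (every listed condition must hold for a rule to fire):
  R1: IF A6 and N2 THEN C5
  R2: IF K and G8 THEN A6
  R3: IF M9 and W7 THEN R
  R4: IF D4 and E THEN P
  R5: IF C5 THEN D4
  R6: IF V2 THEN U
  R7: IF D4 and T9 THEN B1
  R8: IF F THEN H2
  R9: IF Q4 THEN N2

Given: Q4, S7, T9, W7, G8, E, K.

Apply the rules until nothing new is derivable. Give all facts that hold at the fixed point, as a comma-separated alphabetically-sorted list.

Round 1 fires R2, R9, giving A6, N2.
Round 2 fires R1, giving C5.
Round 3 fires R5, giving D4.
Round 4 fires R4, R7, giving P, B1.

A6, B1, C5, D4, E, G8, K, N2, P, Q4, S7, T9, W7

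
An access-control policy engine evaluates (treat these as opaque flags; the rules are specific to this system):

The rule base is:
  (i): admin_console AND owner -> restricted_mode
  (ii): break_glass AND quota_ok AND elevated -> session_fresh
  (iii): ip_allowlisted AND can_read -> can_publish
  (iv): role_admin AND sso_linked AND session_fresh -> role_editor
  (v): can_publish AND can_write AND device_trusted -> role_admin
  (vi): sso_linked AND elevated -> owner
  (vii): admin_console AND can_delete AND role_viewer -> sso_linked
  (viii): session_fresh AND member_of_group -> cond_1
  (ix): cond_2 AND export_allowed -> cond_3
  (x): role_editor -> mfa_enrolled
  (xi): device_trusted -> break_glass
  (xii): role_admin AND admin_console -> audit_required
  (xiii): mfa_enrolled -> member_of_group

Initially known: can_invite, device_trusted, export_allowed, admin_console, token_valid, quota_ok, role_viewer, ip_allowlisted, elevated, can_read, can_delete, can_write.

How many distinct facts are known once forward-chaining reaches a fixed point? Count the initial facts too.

Round 1 — (iii), (vii), (xi), derive can_publish, sso_linked, break_glass.
Round 2 — (ii), (v), (vi), derive session_fresh, role_admin, owner.
Round 3 — (i), (iv), (xii), derive restricted_mode, role_editor, audit_required.
Round 4 — (x), derive mfa_enrolled.
Round 5 — (xiii), derive member_of_group.
Round 6 — (viii), derive cond_1.
Closure: {admin_console, audit_required, break_glass, can_delete, can_invite, can_publish, can_read, can_write, cond_1, device_trusted, elevated, export_allowed, ip_allowlisted, member_of_group, mfa_enrolled, owner, quota_ok, restricted_mode, role_admin, role_editor, role_viewer, session_fresh, sso_linked, token_valid} — 24 facts.

24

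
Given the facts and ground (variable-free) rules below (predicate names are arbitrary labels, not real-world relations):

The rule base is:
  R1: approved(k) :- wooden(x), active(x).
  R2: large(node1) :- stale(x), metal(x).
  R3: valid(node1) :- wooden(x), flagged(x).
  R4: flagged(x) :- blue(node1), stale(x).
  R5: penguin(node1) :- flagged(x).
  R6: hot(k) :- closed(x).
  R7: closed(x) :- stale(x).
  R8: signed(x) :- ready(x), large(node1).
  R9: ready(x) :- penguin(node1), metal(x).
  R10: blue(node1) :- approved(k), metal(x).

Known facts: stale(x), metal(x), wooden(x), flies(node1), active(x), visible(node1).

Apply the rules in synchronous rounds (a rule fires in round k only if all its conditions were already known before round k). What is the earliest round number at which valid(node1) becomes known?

Round 1 — R1, R2, R7, derive approved(k), large(node1), closed(x).
Round 2 — R6, R10, derive hot(k), blue(node1).
Round 3 — R4, derive flagged(x).
Round 4 — R3, R5, derive valid(node1), penguin(node1).
valid(node1) first appears in round 4.

4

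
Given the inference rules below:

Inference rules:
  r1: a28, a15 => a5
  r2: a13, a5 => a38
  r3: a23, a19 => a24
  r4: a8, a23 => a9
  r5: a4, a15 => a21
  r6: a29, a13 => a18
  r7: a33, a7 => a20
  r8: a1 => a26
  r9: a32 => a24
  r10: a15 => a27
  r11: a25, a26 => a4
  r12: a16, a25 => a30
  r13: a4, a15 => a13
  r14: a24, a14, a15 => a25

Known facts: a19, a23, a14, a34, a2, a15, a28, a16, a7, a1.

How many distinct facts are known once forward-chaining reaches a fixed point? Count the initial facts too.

Round 1 — r1, r3, r8, r10, derive a5, a24, a26, a27.
Round 2 — r14, derive a25.
Round 3 — r11, r12, derive a4, a30.
Round 4 — r5, r13, derive a21, a13.
Round 5 — r2, derive a38.
Closure: {a1, a13, a14, a15, a16, a19, a2, a21, a23, a24, a25, a26, a27, a28, a30, a34, a38, a4, a5, a7} — 20 facts.

20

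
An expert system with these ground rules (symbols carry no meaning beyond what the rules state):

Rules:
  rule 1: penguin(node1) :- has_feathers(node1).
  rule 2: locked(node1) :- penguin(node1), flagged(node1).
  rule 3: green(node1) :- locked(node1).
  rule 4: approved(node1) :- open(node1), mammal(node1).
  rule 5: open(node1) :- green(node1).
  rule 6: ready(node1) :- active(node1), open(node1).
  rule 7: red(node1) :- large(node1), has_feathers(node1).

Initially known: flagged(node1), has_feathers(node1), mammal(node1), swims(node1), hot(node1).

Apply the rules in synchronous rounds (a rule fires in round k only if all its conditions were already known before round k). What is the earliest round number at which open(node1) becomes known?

4

Round 1 — rule 1, derive penguin(node1).
Round 2 — rule 2, derive locked(node1).
Round 3 — rule 3, derive green(node1).
Round 4 — rule 5, derive open(node1).
open(node1) first appears in round 4.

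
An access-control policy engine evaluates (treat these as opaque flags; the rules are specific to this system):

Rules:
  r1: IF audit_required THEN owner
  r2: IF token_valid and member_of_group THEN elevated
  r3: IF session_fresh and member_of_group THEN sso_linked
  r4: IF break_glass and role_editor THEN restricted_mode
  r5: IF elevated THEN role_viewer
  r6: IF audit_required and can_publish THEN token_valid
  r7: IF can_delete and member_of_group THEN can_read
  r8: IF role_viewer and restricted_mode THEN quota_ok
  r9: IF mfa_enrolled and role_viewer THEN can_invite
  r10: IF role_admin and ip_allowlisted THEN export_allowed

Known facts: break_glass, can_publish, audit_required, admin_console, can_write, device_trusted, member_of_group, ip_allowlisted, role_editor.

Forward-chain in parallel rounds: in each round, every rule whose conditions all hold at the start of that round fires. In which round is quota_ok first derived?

Round 1: r1 [IF audit_required THEN owner]; r4 [IF break_glass and role_editor THEN restricted_mode]; r6 [IF audit_required and can_publish THEN token_valid]. Adds owner, restricted_mode, token_valid.
Round 2: r2 [IF token_valid and member_of_group THEN elevated]. Adds elevated.
Round 3: r5 [IF elevated THEN role_viewer]. Adds role_viewer.
Round 4: r8 [IF role_viewer and restricted_mode THEN quota_ok]. Adds quota_ok.
quota_ok first appears in round 4.

4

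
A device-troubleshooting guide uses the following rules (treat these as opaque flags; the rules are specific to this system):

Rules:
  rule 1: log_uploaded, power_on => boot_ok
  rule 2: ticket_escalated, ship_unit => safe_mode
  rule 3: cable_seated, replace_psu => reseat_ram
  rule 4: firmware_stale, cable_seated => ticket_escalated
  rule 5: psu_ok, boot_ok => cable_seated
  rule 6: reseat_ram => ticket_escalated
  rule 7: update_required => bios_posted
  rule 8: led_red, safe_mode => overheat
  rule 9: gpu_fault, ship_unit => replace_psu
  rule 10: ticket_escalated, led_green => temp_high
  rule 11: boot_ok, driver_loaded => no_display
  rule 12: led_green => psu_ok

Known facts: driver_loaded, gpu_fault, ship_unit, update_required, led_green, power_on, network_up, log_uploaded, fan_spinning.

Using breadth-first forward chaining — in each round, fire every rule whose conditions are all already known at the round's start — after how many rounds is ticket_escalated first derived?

Round 1: rule 1 [log_uploaded, power_on => boot_ok]; rule 7 [update_required => bios_posted]; rule 9 [gpu_fault, ship_unit => replace_psu]; rule 12 [led_green => psu_ok]. New: boot_ok, bios_posted, replace_psu, psu_ok.
Round 2: rule 5 [psu_ok, boot_ok => cable_seated]; rule 11 [boot_ok, driver_loaded => no_display]. New: cable_seated, no_display.
Round 3: rule 3 [cable_seated, replace_psu => reseat_ram]. New: reseat_ram.
Round 4: rule 6 [reseat_ram => ticket_escalated]. New: ticket_escalated.
ticket_escalated first appears in round 4.

4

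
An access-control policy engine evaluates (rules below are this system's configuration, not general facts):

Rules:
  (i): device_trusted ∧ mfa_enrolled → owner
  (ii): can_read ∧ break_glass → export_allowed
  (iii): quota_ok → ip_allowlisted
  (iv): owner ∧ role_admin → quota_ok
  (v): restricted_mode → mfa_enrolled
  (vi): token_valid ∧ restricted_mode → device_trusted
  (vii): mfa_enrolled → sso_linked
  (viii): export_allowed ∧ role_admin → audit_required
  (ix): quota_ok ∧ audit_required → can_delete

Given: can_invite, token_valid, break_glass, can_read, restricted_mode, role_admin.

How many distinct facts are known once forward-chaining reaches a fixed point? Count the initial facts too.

Round 1: (ii) [can_read ∧ break_glass → export_allowed]; (v) [restricted_mode → mfa_enrolled]; (vi) [token_valid ∧ restricted_mode → device_trusted]. New: export_allowed, mfa_enrolled, device_trusted.
Round 2: (i) [device_trusted ∧ mfa_enrolled → owner]; (vii) [mfa_enrolled → sso_linked]; (viii) [export_allowed ∧ role_admin → audit_required]. New: owner, sso_linked, audit_required.
Round 3: (iv) [owner ∧ role_admin → quota_ok]. New: quota_ok.
Round 4: (iii) [quota_ok → ip_allowlisted]; (ix) [quota_ok ∧ audit_required → can_delete]. New: ip_allowlisted, can_delete.
Closure: {audit_required, break_glass, can_delete, can_invite, can_read, device_trusted, export_allowed, ip_allowlisted, mfa_enrolled, owner, quota_ok, restricted_mode, role_admin, sso_linked, token_valid} — 15 facts.

15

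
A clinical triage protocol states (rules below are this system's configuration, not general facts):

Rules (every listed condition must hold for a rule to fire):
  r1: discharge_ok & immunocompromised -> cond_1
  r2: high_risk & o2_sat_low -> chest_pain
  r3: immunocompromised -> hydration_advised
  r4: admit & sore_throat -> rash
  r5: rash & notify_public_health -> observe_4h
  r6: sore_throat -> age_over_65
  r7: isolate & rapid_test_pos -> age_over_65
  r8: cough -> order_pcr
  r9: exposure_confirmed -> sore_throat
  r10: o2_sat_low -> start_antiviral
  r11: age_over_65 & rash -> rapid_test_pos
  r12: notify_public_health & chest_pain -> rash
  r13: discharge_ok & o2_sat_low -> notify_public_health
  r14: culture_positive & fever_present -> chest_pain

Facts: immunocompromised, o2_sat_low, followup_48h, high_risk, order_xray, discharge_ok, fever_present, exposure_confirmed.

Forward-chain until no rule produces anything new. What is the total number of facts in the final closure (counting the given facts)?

18

Round 1 fires r1, r2, r3, r9, r10, r13, giving cond_1, chest_pain, hydration_advised, sore_throat, start_antiviral, notify_public_health.
Round 2 fires r6, r12, giving age_over_65, rash.
Round 3 fires r5, r11, giving observe_4h, rapid_test_pos.
Closure: {age_over_65, chest_pain, cond_1, discharge_ok, exposure_confirmed, fever_present, followup_48h, high_risk, hydration_advised, immunocompromised, notify_public_health, o2_sat_low, observe_4h, order_xray, rapid_test_pos, rash, sore_throat, start_antiviral} — 18 facts.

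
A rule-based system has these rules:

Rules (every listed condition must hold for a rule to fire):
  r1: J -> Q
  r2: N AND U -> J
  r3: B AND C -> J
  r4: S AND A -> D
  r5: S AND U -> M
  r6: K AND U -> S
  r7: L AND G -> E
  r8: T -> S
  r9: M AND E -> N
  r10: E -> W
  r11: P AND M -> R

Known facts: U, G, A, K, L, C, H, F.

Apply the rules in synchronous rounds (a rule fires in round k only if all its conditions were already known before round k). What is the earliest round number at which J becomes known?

Round 1 fires r6, r7, giving S, E.
Round 2 fires r4, r5, r10, giving D, M, W.
Round 3 fires r9, giving N.
Round 4 fires r2, giving J.
J first appears in round 4.

4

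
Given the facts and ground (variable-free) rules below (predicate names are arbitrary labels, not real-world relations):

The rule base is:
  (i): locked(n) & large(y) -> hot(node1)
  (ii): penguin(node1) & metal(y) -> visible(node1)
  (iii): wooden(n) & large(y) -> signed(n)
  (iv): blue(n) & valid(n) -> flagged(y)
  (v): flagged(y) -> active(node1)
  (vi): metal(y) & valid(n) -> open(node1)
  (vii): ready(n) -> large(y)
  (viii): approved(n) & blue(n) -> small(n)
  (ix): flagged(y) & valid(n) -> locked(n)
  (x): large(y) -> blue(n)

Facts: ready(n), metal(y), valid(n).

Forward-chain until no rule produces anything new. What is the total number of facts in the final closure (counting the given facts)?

10

Round 1 fires (vi), (vii), giving open(node1), large(y).
Round 2 fires (x), giving blue(n).
Round 3 fires (iv), giving flagged(y).
Round 4 fires (v), (ix), giving active(node1), locked(n).
Round 5 fires (i), giving hot(node1).
Closure: {active(node1), blue(n), flagged(y), hot(node1), large(y), locked(n), metal(y), open(node1), ready(n), valid(n)} — 10 facts.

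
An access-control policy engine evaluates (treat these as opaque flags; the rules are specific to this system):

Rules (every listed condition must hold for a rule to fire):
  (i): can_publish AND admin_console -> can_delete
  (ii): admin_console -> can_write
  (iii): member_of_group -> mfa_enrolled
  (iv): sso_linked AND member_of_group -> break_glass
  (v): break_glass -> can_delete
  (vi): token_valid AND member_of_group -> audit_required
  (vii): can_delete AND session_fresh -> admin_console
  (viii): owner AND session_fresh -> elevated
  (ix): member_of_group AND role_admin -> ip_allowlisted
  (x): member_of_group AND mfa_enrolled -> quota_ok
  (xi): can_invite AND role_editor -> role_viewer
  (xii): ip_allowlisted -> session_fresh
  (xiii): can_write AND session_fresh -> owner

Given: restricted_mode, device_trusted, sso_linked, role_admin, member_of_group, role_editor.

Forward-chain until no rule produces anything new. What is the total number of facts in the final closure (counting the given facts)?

16

Round 1 fires (iii), (iv), (ix), giving mfa_enrolled, break_glass, ip_allowlisted.
Round 2 fires (v), (x), (xii), giving can_delete, quota_ok, session_fresh.
Round 3 fires (vii), giving admin_console.
Round 4 fires (ii), giving can_write.
Round 5 fires (xiii), giving owner.
Round 6 fires (viii), giving elevated.
Closure: {admin_console, break_glass, can_delete, can_write, device_trusted, elevated, ip_allowlisted, member_of_group, mfa_enrolled, owner, quota_ok, restricted_mode, role_admin, role_editor, session_fresh, sso_linked} — 16 facts.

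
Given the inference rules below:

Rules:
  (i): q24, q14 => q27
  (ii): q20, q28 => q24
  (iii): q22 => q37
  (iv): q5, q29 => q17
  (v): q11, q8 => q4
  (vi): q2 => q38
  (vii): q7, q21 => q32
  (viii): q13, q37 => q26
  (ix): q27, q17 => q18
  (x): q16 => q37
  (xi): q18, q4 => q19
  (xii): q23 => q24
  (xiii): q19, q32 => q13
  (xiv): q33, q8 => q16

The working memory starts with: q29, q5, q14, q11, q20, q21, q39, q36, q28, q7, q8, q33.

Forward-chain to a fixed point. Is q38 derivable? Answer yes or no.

no

Round 1: (ii) [q20, q28 => q24]; (iv) [q5, q29 => q17]; (v) [q11, q8 => q4]; (vii) [q7, q21 => q32]; (xiv) [q33, q8 => q16]. New: q24, q17, q4, q32, q16.
Round 2: (i) [q24, q14 => q27]; (x) [q16 => q37]. New: q27, q37.
Round 3: (ix) [q27, q17 => q18]. New: q18.
Round 4: (xi) [q18, q4 => q19]. New: q19.
Round 5: (xiii) [q19, q32 => q13]. New: q13.
Round 6: (viii) [q13, q37 => q26]. New: q26.
Fixed point reached. q38 is concluded only by (vi); (vi) needs q2 (never derived).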